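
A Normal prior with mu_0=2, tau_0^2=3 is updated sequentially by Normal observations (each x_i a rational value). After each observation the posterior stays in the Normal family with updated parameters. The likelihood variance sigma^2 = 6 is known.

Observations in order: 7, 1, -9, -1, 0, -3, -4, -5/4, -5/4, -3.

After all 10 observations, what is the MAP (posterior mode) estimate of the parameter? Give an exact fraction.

-7/8

obs 1: x=7 → posterior Normal(11/3, 2)
obs 2: x=1 → posterior Normal(3, 3/2)
obs 3: x=-9 → posterior Normal(3/5, 6/5)
obs 4: x=-1 → posterior Normal(1/3, 1)
obs 5: x=0 → posterior Normal(2/7, 6/7)
obs 6: x=-3 → posterior Normal(-1/8, 3/4)
obs 7: x=-4 → posterior Normal(-5/9, 2/3)
obs 8: x=-5/4 → posterior Normal(-5/8, 3/5)
obs 9: x=-5/4 → posterior Normal(-15/22, 6/11)
obs 10: x=-3 → posterior Normal(-7/8, 1/2)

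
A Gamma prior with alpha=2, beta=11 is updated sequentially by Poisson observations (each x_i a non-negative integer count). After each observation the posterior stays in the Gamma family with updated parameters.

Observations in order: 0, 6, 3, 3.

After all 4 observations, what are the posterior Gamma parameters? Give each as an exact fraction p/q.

alpha=14, beta=15

obs 1: x=0 → posterior Gamma(2, 12)
obs 2: x=6 → posterior Gamma(8, 13)
obs 3: x=3 → posterior Gamma(11, 14)
obs 4: x=3 → posterior Gamma(14, 15)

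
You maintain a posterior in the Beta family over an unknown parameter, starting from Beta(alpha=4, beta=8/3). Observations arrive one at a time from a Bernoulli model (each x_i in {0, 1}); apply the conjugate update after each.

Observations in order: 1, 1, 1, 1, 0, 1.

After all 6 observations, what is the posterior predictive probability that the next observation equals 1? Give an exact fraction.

obs 1: x=1 → posterior Beta(5, 8/3)
obs 2: x=1 → posterior Beta(6, 8/3)
obs 3: x=1 → posterior Beta(7, 8/3)
obs 4: x=1 → posterior Beta(8, 8/3)
obs 5: x=0 → posterior Beta(8, 11/3)
obs 6: x=1 → posterior Beta(9, 11/3)

27/38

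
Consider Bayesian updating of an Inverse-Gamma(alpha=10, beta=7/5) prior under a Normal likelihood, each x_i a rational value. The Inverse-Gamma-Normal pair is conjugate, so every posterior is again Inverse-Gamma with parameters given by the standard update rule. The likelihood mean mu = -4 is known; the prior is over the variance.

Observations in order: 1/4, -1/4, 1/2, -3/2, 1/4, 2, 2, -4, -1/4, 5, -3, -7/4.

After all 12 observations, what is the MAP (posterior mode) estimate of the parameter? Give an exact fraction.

20209/2720

obs 1: x=1/4 → posterior Inverse-Gamma(21/2, 1669/160)
obs 2: x=-1/4 → posterior Inverse-Gamma(11, 1397/80)
obs 3: x=1/2 → posterior Inverse-Gamma(23/2, 2207/80)
obs 4: x=-3/2 → posterior Inverse-Gamma(12, 2457/80)
obs 5: x=1/4 → posterior Inverse-Gamma(25/2, 6359/160)
obs 6: x=2 → posterior Inverse-Gamma(13, 9239/160)
obs 7: x=2 → posterior Inverse-Gamma(27/2, 12119/160)
obs 8: x=-4 → posterior Inverse-Gamma(14, 12119/160)
obs 9: x=-1/4 → posterior Inverse-Gamma(29/2, 3311/40)
obs 10: x=5 → posterior Inverse-Gamma(15, 4931/40)
obs 11: x=-3 → posterior Inverse-Gamma(31/2, 4951/40)
obs 12: x=-7/4 → posterior Inverse-Gamma(16, 20209/160)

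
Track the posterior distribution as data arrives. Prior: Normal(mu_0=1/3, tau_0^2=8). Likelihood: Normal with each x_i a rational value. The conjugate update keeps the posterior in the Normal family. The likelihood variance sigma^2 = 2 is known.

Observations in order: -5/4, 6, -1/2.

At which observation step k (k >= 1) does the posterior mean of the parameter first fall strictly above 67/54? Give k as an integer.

k = 2

obs 1: x=-5/4 → posterior Normal(-14/15, 8/5)
obs 2: x=6 → posterior Normal(58/27, 8/9)
obs 3: x=-1/2 → posterior Normal(4/3, 8/13)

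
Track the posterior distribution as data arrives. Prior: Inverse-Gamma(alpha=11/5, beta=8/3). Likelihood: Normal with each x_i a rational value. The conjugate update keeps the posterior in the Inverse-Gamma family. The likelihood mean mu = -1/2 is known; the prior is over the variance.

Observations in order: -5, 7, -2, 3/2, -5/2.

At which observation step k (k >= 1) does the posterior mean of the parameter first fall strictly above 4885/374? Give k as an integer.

obs 1: x=-5 → posterior Inverse-Gamma(27/10, 307/24)
obs 2: x=7 → posterior Inverse-Gamma(16/5, 491/12)
obs 3: x=-2 → posterior Inverse-Gamma(37/10, 1009/24)
obs 4: x=3/2 → posterior Inverse-Gamma(21/5, 1057/24)
obs 5: x=-5/2 → posterior Inverse-Gamma(47/10, 1105/24)

k = 2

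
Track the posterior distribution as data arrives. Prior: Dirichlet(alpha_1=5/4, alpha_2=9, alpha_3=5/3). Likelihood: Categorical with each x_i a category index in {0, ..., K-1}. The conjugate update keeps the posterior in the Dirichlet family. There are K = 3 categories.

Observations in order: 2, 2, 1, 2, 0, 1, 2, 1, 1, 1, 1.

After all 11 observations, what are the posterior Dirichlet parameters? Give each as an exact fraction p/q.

obs 1: x=2 → posterior Dirichlet(5/4, 9, 8/3)
obs 2: x=2 → posterior Dirichlet(5/4, 9, 11/3)
obs 3: x=1 → posterior Dirichlet(5/4, 10, 11/3)
obs 4: x=2 → posterior Dirichlet(5/4, 10, 14/3)
obs 5: x=0 → posterior Dirichlet(9/4, 10, 14/3)
obs 6: x=1 → posterior Dirichlet(9/4, 11, 14/3)
obs 7: x=2 → posterior Dirichlet(9/4, 11, 17/3)
obs 8: x=1 → posterior Dirichlet(9/4, 12, 17/3)
obs 9: x=1 → posterior Dirichlet(9/4, 13, 17/3)
obs 10: x=1 → posterior Dirichlet(9/4, 14, 17/3)
obs 11: x=1 → posterior Dirichlet(9/4, 15, 17/3)

alpha_1=9/4, alpha_2=15, alpha_3=17/3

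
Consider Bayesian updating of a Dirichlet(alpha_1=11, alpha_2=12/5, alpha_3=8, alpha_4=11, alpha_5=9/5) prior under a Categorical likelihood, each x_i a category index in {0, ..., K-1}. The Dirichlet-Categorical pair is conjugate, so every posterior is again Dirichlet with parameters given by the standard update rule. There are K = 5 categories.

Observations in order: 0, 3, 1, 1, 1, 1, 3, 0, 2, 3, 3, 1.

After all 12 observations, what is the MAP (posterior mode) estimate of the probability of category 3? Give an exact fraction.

obs 1: x=0 → posterior Dirichlet(12, 12/5, 8, 11, 9/5)
obs 2: x=3 → posterior Dirichlet(12, 12/5, 8, 12, 9/5)
obs 3: x=1 → posterior Dirichlet(12, 17/5, 8, 12, 9/5)
obs 4: x=1 → posterior Dirichlet(12, 22/5, 8, 12, 9/5)
obs 5: x=1 → posterior Dirichlet(12, 27/5, 8, 12, 9/5)
obs 6: x=1 → posterior Dirichlet(12, 32/5, 8, 12, 9/5)
obs 7: x=3 → posterior Dirichlet(12, 32/5, 8, 13, 9/5)
obs 8: x=0 → posterior Dirichlet(13, 32/5, 8, 13, 9/5)
obs 9: x=2 → posterior Dirichlet(13, 32/5, 9, 13, 9/5)
obs 10: x=3 → posterior Dirichlet(13, 32/5, 9, 14, 9/5)
obs 11: x=3 → posterior Dirichlet(13, 32/5, 9, 15, 9/5)
obs 12: x=1 → posterior Dirichlet(13, 37/5, 9, 15, 9/5)

35/103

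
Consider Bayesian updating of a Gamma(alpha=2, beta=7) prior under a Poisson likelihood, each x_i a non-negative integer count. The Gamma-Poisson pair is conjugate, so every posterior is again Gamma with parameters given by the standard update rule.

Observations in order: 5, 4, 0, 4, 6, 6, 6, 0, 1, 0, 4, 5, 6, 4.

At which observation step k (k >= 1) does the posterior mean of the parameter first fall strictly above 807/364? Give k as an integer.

obs 1: x=5 → posterior Gamma(7, 8)
obs 2: x=4 → posterior Gamma(11, 9)
obs 3: x=0 → posterior Gamma(11, 10)
obs 4: x=4 → posterior Gamma(15, 11)
obs 5: x=6 → posterior Gamma(21, 12)
obs 6: x=6 → posterior Gamma(27, 13)
obs 7: x=6 → posterior Gamma(33, 14)
obs 8: x=0 → posterior Gamma(33, 15)
obs 9: x=1 → posterior Gamma(34, 16)
obs 10: x=0 → posterior Gamma(34, 17)
obs 11: x=4 → posterior Gamma(38, 18)
obs 12: x=5 → posterior Gamma(43, 19)
obs 13: x=6 → posterior Gamma(49, 20)
obs 14: x=4 → posterior Gamma(53, 21)

k = 7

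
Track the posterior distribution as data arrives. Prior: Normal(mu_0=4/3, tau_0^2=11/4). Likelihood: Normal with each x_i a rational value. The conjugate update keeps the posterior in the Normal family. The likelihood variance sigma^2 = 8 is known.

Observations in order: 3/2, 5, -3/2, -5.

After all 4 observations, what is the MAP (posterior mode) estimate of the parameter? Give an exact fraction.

32/57

obs 1: x=3/2 → posterior Normal(355/258, 88/43)
obs 2: x=5 → posterior Normal(685/324, 44/27)
obs 3: x=-3/2 → posterior Normal(293/195, 88/65)
obs 4: x=-5 → posterior Normal(32/57, 22/19)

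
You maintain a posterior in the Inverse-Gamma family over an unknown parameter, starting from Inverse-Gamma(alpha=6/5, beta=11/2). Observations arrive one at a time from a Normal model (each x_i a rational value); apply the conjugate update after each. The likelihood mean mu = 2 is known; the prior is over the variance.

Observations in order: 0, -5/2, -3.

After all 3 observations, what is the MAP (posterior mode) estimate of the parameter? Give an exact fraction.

1205/148

obs 1: x=0 → posterior Inverse-Gamma(17/10, 15/2)
obs 2: x=-5/2 → posterior Inverse-Gamma(11/5, 141/8)
obs 3: x=-3 → posterior Inverse-Gamma(27/10, 241/8)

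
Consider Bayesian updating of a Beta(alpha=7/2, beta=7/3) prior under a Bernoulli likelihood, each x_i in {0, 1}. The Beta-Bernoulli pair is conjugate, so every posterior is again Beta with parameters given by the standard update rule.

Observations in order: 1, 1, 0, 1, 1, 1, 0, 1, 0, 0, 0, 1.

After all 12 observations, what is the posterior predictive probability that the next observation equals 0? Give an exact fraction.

obs 1: x=1 → posterior Beta(9/2, 7/3)
obs 2: x=1 → posterior Beta(11/2, 7/3)
obs 3: x=0 → posterior Beta(11/2, 10/3)
obs 4: x=1 → posterior Beta(13/2, 10/3)
obs 5: x=1 → posterior Beta(15/2, 10/3)
obs 6: x=1 → posterior Beta(17/2, 10/3)
obs 7: x=0 → posterior Beta(17/2, 13/3)
obs 8: x=1 → posterior Beta(19/2, 13/3)
obs 9: x=0 → posterior Beta(19/2, 16/3)
obs 10: x=0 → posterior Beta(19/2, 19/3)
obs 11: x=0 → posterior Beta(19/2, 22/3)
obs 12: x=1 → posterior Beta(21/2, 22/3)

44/107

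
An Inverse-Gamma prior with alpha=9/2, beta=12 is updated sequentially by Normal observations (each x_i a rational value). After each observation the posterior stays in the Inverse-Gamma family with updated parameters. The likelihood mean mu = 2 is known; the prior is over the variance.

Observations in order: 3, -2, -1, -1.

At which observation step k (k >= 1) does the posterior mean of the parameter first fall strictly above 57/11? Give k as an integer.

obs 1: x=3 → posterior Inverse-Gamma(5, 25/2)
obs 2: x=-2 → posterior Inverse-Gamma(11/2, 41/2)
obs 3: x=-1 → posterior Inverse-Gamma(6, 25)
obs 4: x=-1 → posterior Inverse-Gamma(13/2, 59/2)

k = 4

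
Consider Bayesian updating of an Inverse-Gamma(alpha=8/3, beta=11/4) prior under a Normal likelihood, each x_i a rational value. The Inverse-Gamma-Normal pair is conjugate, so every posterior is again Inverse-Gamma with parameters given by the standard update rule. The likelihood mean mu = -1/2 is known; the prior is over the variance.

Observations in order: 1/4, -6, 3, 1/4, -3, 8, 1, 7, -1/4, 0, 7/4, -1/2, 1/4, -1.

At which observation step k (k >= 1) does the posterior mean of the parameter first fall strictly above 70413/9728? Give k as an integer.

k = 3

obs 1: x=1/4 → posterior Inverse-Gamma(19/6, 97/32)
obs 2: x=-6 → posterior Inverse-Gamma(11/3, 581/32)
obs 3: x=3 → posterior Inverse-Gamma(25/6, 777/32)
obs 4: x=1/4 → posterior Inverse-Gamma(14/3, 393/16)
obs 5: x=-3 → posterior Inverse-Gamma(31/6, 443/16)
obs 6: x=8 → posterior Inverse-Gamma(17/3, 1021/16)
obs 7: x=1 → posterior Inverse-Gamma(37/6, 1039/16)
obs 8: x=7 → posterior Inverse-Gamma(20/3, 1489/16)
obs 9: x=-1/4 → posterior Inverse-Gamma(43/6, 2979/32)
obs 10: x=0 → posterior Inverse-Gamma(23/3, 2983/32)
obs 11: x=7/4 → posterior Inverse-Gamma(49/6, 383/4)
obs 12: x=-1/2 → posterior Inverse-Gamma(26/3, 383/4)
obs 13: x=1/4 → posterior Inverse-Gamma(55/6, 3073/32)
obs 14: x=-1 → posterior Inverse-Gamma(29/3, 3077/32)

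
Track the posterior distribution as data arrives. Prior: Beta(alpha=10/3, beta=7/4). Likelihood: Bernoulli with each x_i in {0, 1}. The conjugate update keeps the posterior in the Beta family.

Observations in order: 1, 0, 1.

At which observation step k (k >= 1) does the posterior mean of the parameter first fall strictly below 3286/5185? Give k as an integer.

k = 2

obs 1: x=1 → posterior Beta(13/3, 7/4)
obs 2: x=0 → posterior Beta(13/3, 11/4)
obs 3: x=1 → posterior Beta(16/3, 11/4)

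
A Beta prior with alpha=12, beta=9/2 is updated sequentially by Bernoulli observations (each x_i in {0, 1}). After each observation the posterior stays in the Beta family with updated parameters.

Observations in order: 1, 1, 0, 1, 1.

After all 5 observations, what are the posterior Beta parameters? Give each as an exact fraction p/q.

obs 1: x=1 → posterior Beta(13, 9/2)
obs 2: x=1 → posterior Beta(14, 9/2)
obs 3: x=0 → posterior Beta(14, 11/2)
obs 4: x=1 → posterior Beta(15, 11/2)
obs 5: x=1 → posterior Beta(16, 11/2)

alpha=16, beta=11/2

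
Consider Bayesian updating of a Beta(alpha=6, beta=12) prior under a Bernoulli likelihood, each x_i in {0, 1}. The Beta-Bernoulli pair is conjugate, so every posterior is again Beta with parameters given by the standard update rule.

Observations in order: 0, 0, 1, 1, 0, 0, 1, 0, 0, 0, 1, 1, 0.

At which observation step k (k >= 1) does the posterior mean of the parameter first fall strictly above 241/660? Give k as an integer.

obs 1: x=0 → posterior Beta(6, 13)
obs 2: x=0 → posterior Beta(6, 14)
obs 3: x=1 → posterior Beta(7, 14)
obs 4: x=1 → posterior Beta(8, 14)
obs 5: x=0 → posterior Beta(8, 15)
obs 6: x=0 → posterior Beta(8, 16)
obs 7: x=1 → posterior Beta(9, 16)
obs 8: x=0 → posterior Beta(9, 17)
obs 9: x=0 → posterior Beta(9, 18)
obs 10: x=0 → posterior Beta(9, 19)
obs 11: x=1 → posterior Beta(10, 19)
obs 12: x=1 → posterior Beta(11, 19)
obs 13: x=0 → posterior Beta(11, 20)

k = 12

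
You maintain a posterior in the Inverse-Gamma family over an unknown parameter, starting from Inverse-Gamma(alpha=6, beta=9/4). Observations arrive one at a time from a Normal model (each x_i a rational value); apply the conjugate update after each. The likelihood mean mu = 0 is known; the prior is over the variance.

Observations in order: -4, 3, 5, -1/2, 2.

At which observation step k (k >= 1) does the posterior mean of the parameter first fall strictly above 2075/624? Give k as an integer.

k = 3

obs 1: x=-4 → posterior Inverse-Gamma(13/2, 41/4)
obs 2: x=3 → posterior Inverse-Gamma(7, 59/4)
obs 3: x=5 → posterior Inverse-Gamma(15/2, 109/4)
obs 4: x=-1/2 → posterior Inverse-Gamma(8, 219/8)
obs 5: x=2 → posterior Inverse-Gamma(17/2, 235/8)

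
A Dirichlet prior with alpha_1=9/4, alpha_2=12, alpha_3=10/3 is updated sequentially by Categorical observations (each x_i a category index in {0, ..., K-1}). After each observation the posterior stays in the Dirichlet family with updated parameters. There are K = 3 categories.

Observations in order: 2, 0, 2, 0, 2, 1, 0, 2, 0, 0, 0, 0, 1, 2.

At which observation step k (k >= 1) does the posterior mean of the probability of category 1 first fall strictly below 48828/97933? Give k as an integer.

k = 9

obs 1: x=2 → posterior Dirichlet(9/4, 12, 13/3)
obs 2: x=0 → posterior Dirichlet(13/4, 12, 13/3)
obs 3: x=2 → posterior Dirichlet(13/4, 12, 16/3)
obs 4: x=0 → posterior Dirichlet(17/4, 12, 16/3)
obs 5: x=2 → posterior Dirichlet(17/4, 12, 19/3)
obs 6: x=1 → posterior Dirichlet(17/4, 13, 19/3)
obs 7: x=0 → posterior Dirichlet(21/4, 13, 19/3)
obs 8: x=2 → posterior Dirichlet(21/4, 13, 22/3)
obs 9: x=0 → posterior Dirichlet(25/4, 13, 22/3)
obs 10: x=0 → posterior Dirichlet(29/4, 13, 22/3)
obs 11: x=0 → posterior Dirichlet(33/4, 13, 22/3)
obs 12: x=0 → posterior Dirichlet(37/4, 13, 22/3)
obs 13: x=1 → posterior Dirichlet(37/4, 14, 22/3)
obs 14: x=2 → posterior Dirichlet(37/4, 14, 25/3)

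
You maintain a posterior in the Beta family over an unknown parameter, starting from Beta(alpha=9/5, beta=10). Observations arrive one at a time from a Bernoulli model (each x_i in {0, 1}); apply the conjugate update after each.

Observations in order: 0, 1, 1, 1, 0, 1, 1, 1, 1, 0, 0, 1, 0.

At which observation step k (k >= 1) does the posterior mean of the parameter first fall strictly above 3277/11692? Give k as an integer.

k = 4

obs 1: x=0 → posterior Beta(9/5, 11)
obs 2: x=1 → posterior Beta(14/5, 11)
obs 3: x=1 → posterior Beta(19/5, 11)
obs 4: x=1 → posterior Beta(24/5, 11)
obs 5: x=0 → posterior Beta(24/5, 12)
obs 6: x=1 → posterior Beta(29/5, 12)
obs 7: x=1 → posterior Beta(34/5, 12)
obs 8: x=1 → posterior Beta(39/5, 12)
obs 9: x=1 → posterior Beta(44/5, 12)
obs 10: x=0 → posterior Beta(44/5, 13)
obs 11: x=0 → posterior Beta(44/5, 14)
obs 12: x=1 → posterior Beta(49/5, 14)
obs 13: x=0 → posterior Beta(49/5, 15)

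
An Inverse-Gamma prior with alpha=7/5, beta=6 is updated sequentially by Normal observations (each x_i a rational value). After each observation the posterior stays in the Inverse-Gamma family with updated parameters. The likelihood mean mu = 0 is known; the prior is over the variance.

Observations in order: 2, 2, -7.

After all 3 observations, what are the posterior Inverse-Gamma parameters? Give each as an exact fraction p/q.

alpha=29/10, beta=69/2

obs 1: x=2 → posterior Inverse-Gamma(19/10, 8)
obs 2: x=2 → posterior Inverse-Gamma(12/5, 10)
obs 3: x=-7 → posterior Inverse-Gamma(29/10, 69/2)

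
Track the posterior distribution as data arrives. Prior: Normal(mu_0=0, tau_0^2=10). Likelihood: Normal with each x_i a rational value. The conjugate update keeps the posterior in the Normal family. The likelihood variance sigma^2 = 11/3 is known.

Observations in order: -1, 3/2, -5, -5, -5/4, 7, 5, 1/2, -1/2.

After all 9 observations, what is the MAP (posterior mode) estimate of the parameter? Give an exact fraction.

obs 1: x=-1 → posterior Normal(-30/41, 110/41)
obs 2: x=3/2 → posterior Normal(15/71, 110/71)
obs 3: x=-5 → posterior Normal(-135/101, 110/101)
obs 4: x=-5 → posterior Normal(-285/131, 110/131)
obs 5: x=-5/4 → posterior Normal(-645/322, 110/161)
obs 6: x=7 → posterior Normal(-225/382, 110/191)
obs 7: x=5 → posterior Normal(75/442, 110/221)
obs 8: x=1/2 → posterior Normal(105/502, 110/251)
obs 9: x=-1/2 → posterior Normal(75/562, 110/281)

75/562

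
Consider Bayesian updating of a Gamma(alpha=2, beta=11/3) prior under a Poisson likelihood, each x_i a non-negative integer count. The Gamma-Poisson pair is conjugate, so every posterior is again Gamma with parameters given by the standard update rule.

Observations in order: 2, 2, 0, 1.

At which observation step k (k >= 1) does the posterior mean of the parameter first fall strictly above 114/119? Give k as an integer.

obs 1: x=2 → posterior Gamma(4, 14/3)
obs 2: x=2 → posterior Gamma(6, 17/3)
obs 3: x=0 → posterior Gamma(6, 20/3)
obs 4: x=1 → posterior Gamma(7, 23/3)

k = 2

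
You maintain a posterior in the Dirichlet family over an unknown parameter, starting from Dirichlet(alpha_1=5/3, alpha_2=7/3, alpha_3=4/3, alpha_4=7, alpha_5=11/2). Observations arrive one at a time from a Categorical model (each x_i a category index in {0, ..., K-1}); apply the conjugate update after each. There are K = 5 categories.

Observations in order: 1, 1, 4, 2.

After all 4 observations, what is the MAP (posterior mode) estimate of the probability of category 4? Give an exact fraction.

obs 1: x=1 → posterior Dirichlet(5/3, 10/3, 4/3, 7, 11/2)
obs 2: x=1 → posterior Dirichlet(5/3, 13/3, 4/3, 7, 11/2)
obs 3: x=4 → posterior Dirichlet(5/3, 13/3, 4/3, 7, 13/2)
obs 4: x=2 → posterior Dirichlet(5/3, 13/3, 7/3, 7, 13/2)

33/101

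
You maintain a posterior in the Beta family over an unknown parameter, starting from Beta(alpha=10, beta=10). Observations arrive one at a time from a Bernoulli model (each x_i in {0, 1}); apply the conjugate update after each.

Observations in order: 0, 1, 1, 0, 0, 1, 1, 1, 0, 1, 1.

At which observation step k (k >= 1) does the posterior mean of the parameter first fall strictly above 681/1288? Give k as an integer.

obs 1: x=0 → posterior Beta(10, 11)
obs 2: x=1 → posterior Beta(11, 11)
obs 3: x=1 → posterior Beta(12, 11)
obs 4: x=0 → posterior Beta(12, 12)
obs 5: x=0 → posterior Beta(12, 13)
obs 6: x=1 → posterior Beta(13, 13)
obs 7: x=1 → posterior Beta(14, 13)
obs 8: x=1 → posterior Beta(15, 13)
obs 9: x=0 → posterior Beta(15, 14)
obs 10: x=1 → posterior Beta(16, 14)
obs 11: x=1 → posterior Beta(17, 14)

k = 8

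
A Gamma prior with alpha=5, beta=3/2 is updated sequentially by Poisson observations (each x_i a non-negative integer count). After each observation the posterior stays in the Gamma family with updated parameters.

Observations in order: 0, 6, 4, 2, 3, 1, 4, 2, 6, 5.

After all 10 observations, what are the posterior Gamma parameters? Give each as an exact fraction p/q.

alpha=38, beta=23/2

obs 1: x=0 → posterior Gamma(5, 5/2)
obs 2: x=6 → posterior Gamma(11, 7/2)
obs 3: x=4 → posterior Gamma(15, 9/2)
obs 4: x=2 → posterior Gamma(17, 11/2)
obs 5: x=3 → posterior Gamma(20, 13/2)
obs 6: x=1 → posterior Gamma(21, 15/2)
obs 7: x=4 → posterior Gamma(25, 17/2)
obs 8: x=2 → posterior Gamma(27, 19/2)
obs 9: x=6 → posterior Gamma(33, 21/2)
obs 10: x=5 → posterior Gamma(38, 23/2)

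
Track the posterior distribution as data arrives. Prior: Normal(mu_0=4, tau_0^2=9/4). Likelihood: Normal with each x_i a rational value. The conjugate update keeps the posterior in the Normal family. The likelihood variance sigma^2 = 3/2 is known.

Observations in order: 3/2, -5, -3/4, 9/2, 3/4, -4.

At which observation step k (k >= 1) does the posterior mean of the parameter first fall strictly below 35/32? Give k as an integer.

k = 2

obs 1: x=3/2 → posterior Normal(5/2, 9/10)
obs 2: x=-5 → posterior Normal(-5/16, 9/16)
obs 3: x=-3/4 → posterior Normal(-19/44, 9/22)
obs 4: x=9/2 → posterior Normal(5/8, 9/28)
obs 5: x=3/4 → posterior Normal(11/17, 9/34)
obs 6: x=-4 → posterior Normal(-1/20, 9/40)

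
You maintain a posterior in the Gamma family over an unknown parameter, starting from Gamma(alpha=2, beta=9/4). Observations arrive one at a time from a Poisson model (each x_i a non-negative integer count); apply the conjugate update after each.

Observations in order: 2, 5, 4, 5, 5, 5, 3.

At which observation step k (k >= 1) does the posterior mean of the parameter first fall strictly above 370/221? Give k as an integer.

obs 1: x=2 → posterior Gamma(4, 13/4)
obs 2: x=5 → posterior Gamma(9, 17/4)
obs 3: x=4 → posterior Gamma(13, 21/4)
obs 4: x=5 → posterior Gamma(18, 25/4)
obs 5: x=5 → posterior Gamma(23, 29/4)
obs 6: x=5 → posterior Gamma(28, 33/4)
obs 7: x=3 → posterior Gamma(31, 37/4)

k = 2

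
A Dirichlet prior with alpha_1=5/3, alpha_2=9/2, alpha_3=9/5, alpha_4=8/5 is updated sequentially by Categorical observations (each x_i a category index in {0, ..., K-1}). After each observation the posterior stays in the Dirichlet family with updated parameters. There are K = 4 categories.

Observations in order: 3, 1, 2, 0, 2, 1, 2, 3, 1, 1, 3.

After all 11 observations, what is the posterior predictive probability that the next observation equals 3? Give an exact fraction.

obs 1: x=3 → posterior Dirichlet(5/3, 9/2, 9/5, 13/5)
obs 2: x=1 → posterior Dirichlet(5/3, 11/2, 9/5, 13/5)
obs 3: x=2 → posterior Dirichlet(5/3, 11/2, 14/5, 13/5)
obs 4: x=0 → posterior Dirichlet(8/3, 11/2, 14/5, 13/5)
obs 5: x=2 → posterior Dirichlet(8/3, 11/2, 19/5, 13/5)
obs 6: x=1 → posterior Dirichlet(8/3, 13/2, 19/5, 13/5)
obs 7: x=2 → posterior Dirichlet(8/3, 13/2, 24/5, 13/5)
obs 8: x=3 → posterior Dirichlet(8/3, 13/2, 24/5, 18/5)
obs 9: x=1 → posterior Dirichlet(8/3, 15/2, 24/5, 18/5)
obs 10: x=1 → posterior Dirichlet(8/3, 17/2, 24/5, 18/5)
obs 11: x=3 → posterior Dirichlet(8/3, 17/2, 24/5, 23/5)

138/617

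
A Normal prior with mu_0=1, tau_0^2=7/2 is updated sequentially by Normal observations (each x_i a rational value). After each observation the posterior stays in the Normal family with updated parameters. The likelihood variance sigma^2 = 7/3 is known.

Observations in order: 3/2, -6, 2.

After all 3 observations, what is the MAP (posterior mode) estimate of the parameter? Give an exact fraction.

obs 1: x=3/2 → posterior Normal(13/10, 7/5)
obs 2: x=-6 → posterior Normal(-23/16, 7/8)
obs 3: x=2 → posterior Normal(-1/2, 7/11)

-1/2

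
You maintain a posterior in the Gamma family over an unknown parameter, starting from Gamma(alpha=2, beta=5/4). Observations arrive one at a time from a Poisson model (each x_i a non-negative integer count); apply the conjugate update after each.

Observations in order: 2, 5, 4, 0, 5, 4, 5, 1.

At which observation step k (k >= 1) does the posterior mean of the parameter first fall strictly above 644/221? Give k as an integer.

k = 3

obs 1: x=2 → posterior Gamma(4, 9/4)
obs 2: x=5 → posterior Gamma(9, 13/4)
obs 3: x=4 → posterior Gamma(13, 17/4)
obs 4: x=0 → posterior Gamma(13, 21/4)
obs 5: x=5 → posterior Gamma(18, 25/4)
obs 6: x=4 → posterior Gamma(22, 29/4)
obs 7: x=5 → posterior Gamma(27, 33/4)
obs 8: x=1 → posterior Gamma(28, 37/4)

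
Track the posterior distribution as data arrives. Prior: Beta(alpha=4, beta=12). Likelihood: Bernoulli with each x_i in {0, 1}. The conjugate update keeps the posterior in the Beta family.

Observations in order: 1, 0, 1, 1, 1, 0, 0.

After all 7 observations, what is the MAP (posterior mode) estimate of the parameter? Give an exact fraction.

1/3

obs 1: x=1 → posterior Beta(5, 12)
obs 2: x=0 → posterior Beta(5, 13)
obs 3: x=1 → posterior Beta(6, 13)
obs 4: x=1 → posterior Beta(7, 13)
obs 5: x=1 → posterior Beta(8, 13)
obs 6: x=0 → posterior Beta(8, 14)
obs 7: x=0 → posterior Beta(8, 15)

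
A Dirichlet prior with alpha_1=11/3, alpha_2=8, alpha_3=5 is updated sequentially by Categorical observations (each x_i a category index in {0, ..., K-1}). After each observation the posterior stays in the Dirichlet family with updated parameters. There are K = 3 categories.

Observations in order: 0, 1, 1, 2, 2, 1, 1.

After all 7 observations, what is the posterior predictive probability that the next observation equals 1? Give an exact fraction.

obs 1: x=0 → posterior Dirichlet(14/3, 8, 5)
obs 2: x=1 → posterior Dirichlet(14/3, 9, 5)
obs 3: x=1 → posterior Dirichlet(14/3, 10, 5)
obs 4: x=2 → posterior Dirichlet(14/3, 10, 6)
obs 5: x=2 → posterior Dirichlet(14/3, 10, 7)
obs 6: x=1 → posterior Dirichlet(14/3, 11, 7)
obs 7: x=1 → posterior Dirichlet(14/3, 12, 7)

36/71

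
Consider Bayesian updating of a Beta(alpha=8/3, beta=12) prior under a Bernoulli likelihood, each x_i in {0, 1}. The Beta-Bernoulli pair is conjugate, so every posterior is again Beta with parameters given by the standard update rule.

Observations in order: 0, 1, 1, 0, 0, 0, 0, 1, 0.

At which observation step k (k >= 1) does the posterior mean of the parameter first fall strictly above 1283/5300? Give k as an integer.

obs 1: x=0 → posterior Beta(8/3, 13)
obs 2: x=1 → posterior Beta(11/3, 13)
obs 3: x=1 → posterior Beta(14/3, 13)
obs 4: x=0 → posterior Beta(14/3, 14)
obs 5: x=0 → posterior Beta(14/3, 15)
obs 6: x=0 → posterior Beta(14/3, 16)
obs 7: x=0 → posterior Beta(14/3, 17)
obs 8: x=1 → posterior Beta(17/3, 17)
obs 9: x=0 → posterior Beta(17/3, 18)

k = 3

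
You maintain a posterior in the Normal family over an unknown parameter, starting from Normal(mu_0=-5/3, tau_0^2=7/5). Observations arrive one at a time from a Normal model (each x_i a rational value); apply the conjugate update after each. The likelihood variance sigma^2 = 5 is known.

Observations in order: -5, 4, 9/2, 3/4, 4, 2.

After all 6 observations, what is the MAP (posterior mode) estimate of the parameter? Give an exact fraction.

obs 1: x=-5 → posterior Normal(-115/48, 35/32)
obs 2: x=4 → posterior Normal(-146/117, 35/39)
obs 3: x=9/2 → posterior Normal(-103/276, 35/46)
obs 4: x=3/4 → posterior Normal(-143/636, 35/53)
obs 5: x=4 → posterior Normal(193/720, 7/12)
obs 6: x=2 → posterior Normal(361/804, 35/67)

361/804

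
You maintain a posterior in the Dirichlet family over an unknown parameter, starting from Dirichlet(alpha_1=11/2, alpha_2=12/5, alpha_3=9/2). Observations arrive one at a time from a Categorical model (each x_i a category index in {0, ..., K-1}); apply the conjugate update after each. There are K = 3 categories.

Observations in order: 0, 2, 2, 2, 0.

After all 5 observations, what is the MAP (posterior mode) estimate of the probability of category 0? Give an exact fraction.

65/144

obs 1: x=0 → posterior Dirichlet(13/2, 12/5, 9/2)
obs 2: x=2 → posterior Dirichlet(13/2, 12/5, 11/2)
obs 3: x=2 → posterior Dirichlet(13/2, 12/5, 13/2)
obs 4: x=2 → posterior Dirichlet(13/2, 12/5, 15/2)
obs 5: x=0 → posterior Dirichlet(15/2, 12/5, 15/2)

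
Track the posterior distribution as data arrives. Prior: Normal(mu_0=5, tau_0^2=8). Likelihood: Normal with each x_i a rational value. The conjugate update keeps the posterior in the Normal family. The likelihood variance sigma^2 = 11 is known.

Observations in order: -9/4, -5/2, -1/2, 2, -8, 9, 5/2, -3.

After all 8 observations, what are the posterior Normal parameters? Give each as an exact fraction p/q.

obs 1: x=-9/4 → posterior Normal(37/19, 88/19)
obs 2: x=-5/2 → posterior Normal(17/27, 88/27)
obs 3: x=-1/2 → posterior Normal(13/35, 88/35)
obs 4: x=2 → posterior Normal(29/43, 88/43)
obs 5: x=-8 → posterior Normal(-35/51, 88/51)
obs 6: x=9 → posterior Normal(37/59, 88/59)
obs 7: x=5/2 → posterior Normal(57/67, 88/67)
obs 8: x=-3 → posterior Normal(11/25, 88/75)

mu_0=11/25, tau_0^2=88/75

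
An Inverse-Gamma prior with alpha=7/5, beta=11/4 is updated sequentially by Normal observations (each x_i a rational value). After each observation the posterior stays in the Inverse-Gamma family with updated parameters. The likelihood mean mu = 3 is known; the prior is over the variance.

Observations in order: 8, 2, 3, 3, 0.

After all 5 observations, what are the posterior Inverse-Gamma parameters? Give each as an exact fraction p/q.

obs 1: x=8 → posterior Inverse-Gamma(19/10, 61/4)
obs 2: x=2 → posterior Inverse-Gamma(12/5, 63/4)
obs 3: x=3 → posterior Inverse-Gamma(29/10, 63/4)
obs 4: x=3 → posterior Inverse-Gamma(17/5, 63/4)
obs 5: x=0 → posterior Inverse-Gamma(39/10, 81/4)

alpha=39/10, beta=81/4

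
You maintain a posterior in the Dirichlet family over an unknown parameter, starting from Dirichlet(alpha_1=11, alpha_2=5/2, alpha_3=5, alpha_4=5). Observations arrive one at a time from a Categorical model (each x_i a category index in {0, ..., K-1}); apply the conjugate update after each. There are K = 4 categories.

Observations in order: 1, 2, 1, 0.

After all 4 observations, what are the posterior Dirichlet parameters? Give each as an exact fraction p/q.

alpha_1=12, alpha_2=9/2, alpha_3=6, alpha_4=5

obs 1: x=1 → posterior Dirichlet(11, 7/2, 5, 5)
obs 2: x=2 → posterior Dirichlet(11, 7/2, 6, 5)
obs 3: x=1 → posterior Dirichlet(11, 9/2, 6, 5)
obs 4: x=0 → posterior Dirichlet(12, 9/2, 6, 5)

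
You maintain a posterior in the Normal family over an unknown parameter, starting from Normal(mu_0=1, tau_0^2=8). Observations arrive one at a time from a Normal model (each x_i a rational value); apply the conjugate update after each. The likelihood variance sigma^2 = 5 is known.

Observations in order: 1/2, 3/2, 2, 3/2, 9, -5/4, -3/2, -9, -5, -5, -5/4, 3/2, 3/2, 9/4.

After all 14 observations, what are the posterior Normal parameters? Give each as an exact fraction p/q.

mu_0=-7/39, tau_0^2=40/117

obs 1: x=1/2 → posterior Normal(9/13, 40/13)
obs 2: x=3/2 → posterior Normal(1, 40/21)
obs 3: x=2 → posterior Normal(37/29, 40/29)
obs 4: x=3/2 → posterior Normal(49/37, 40/37)
obs 5: x=9 → posterior Normal(121/45, 8/9)
obs 6: x=-5/4 → posterior Normal(111/53, 40/53)
obs 7: x=-3/2 → posterior Normal(99/61, 40/61)
obs 8: x=-9 → posterior Normal(9/23, 40/69)
obs 9: x=-5 → posterior Normal(-13/77, 40/77)
obs 10: x=-5 → posterior Normal(-53/85, 8/17)
obs 11: x=-5/4 → posterior Normal(-21/31, 40/93)
obs 12: x=3/2 → posterior Normal(-51/101, 40/101)
obs 13: x=3/2 → posterior Normal(-39/109, 40/109)
obs 14: x=9/4 → posterior Normal(-7/39, 40/117)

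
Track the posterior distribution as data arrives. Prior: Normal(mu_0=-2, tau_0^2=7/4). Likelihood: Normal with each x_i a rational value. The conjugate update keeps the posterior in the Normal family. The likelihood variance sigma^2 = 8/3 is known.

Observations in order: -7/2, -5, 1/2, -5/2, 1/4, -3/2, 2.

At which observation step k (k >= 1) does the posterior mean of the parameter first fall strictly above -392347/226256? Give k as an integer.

obs 1: x=-7/2 → posterior Normal(-275/106, 56/53)
obs 2: x=-5 → posterior Normal(-485/148, 28/37)
obs 3: x=1/2 → posterior Normal(-232/95, 56/95)
obs 4: x=-5/2 → posterior Normal(-569/232, 14/29)
obs 5: x=1/4 → posterior Normal(-1117/548, 56/137)
obs 6: x=-3/2 → posterior Normal(-1243/632, 28/79)
obs 7: x=2 → posterior Normal(-1075/716, 56/179)

k = 7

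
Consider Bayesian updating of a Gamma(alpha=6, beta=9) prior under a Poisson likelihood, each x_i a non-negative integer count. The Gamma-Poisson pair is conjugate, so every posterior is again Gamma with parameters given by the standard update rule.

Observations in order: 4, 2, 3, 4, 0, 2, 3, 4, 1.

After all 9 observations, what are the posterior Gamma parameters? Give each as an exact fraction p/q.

alpha=29, beta=18

obs 1: x=4 → posterior Gamma(10, 10)
obs 2: x=2 → posterior Gamma(12, 11)
obs 3: x=3 → posterior Gamma(15, 12)
obs 4: x=4 → posterior Gamma(19, 13)
obs 5: x=0 → posterior Gamma(19, 14)
obs 6: x=2 → posterior Gamma(21, 15)
obs 7: x=3 → posterior Gamma(24, 16)
obs 8: x=4 → posterior Gamma(28, 17)
obs 9: x=1 → posterior Gamma(29, 18)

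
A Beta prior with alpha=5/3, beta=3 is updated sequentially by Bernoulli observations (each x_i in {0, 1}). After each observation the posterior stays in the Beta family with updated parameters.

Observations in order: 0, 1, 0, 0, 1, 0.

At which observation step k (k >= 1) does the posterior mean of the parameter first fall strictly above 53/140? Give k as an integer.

k = 2

obs 1: x=0 → posterior Beta(5/3, 4)
obs 2: x=1 → posterior Beta(8/3, 4)
obs 3: x=0 → posterior Beta(8/3, 5)
obs 4: x=0 → posterior Beta(8/3, 6)
obs 5: x=1 → posterior Beta(11/3, 6)
obs 6: x=0 → posterior Beta(11/3, 7)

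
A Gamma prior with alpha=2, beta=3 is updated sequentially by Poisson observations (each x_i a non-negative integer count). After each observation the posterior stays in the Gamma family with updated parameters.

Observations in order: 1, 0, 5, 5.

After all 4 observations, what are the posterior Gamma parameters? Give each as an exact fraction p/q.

alpha=13, beta=7

obs 1: x=1 → posterior Gamma(3, 4)
obs 2: x=0 → posterior Gamma(3, 5)
obs 3: x=5 → posterior Gamma(8, 6)
obs 4: x=5 → posterior Gamma(13, 7)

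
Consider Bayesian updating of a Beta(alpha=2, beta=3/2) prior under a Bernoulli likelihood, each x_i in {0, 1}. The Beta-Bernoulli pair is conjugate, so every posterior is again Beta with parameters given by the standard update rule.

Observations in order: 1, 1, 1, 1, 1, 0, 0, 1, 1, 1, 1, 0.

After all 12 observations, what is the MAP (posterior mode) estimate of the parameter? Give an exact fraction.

20/27

obs 1: x=1 → posterior Beta(3, 3/2)
obs 2: x=1 → posterior Beta(4, 3/2)
obs 3: x=1 → posterior Beta(5, 3/2)
obs 4: x=1 → posterior Beta(6, 3/2)
obs 5: x=1 → posterior Beta(7, 3/2)
obs 6: x=0 → posterior Beta(7, 5/2)
obs 7: x=0 → posterior Beta(7, 7/2)
obs 8: x=1 → posterior Beta(8, 7/2)
obs 9: x=1 → posterior Beta(9, 7/2)
obs 10: x=1 → posterior Beta(10, 7/2)
obs 11: x=1 → posterior Beta(11, 7/2)
obs 12: x=0 → posterior Beta(11, 9/2)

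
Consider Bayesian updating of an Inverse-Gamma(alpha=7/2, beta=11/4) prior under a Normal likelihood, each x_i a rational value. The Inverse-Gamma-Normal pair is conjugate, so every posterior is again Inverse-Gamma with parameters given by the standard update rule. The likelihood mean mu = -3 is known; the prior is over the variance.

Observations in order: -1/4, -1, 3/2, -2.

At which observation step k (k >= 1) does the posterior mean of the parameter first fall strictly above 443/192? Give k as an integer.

k = 2

obs 1: x=-1/4 → posterior Inverse-Gamma(4, 209/32)
obs 2: x=-1 → posterior Inverse-Gamma(9/2, 273/32)
obs 3: x=3/2 → posterior Inverse-Gamma(5, 597/32)
obs 4: x=-2 → posterior Inverse-Gamma(11/2, 613/32)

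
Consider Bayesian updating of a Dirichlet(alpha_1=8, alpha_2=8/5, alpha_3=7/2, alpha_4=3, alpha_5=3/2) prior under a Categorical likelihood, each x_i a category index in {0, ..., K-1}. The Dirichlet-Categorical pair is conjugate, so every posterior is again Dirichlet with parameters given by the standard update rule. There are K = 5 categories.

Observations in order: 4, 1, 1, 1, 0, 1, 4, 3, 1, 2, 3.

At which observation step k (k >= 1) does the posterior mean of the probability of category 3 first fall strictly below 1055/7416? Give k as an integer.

obs 1: x=4 → posterior Dirichlet(8, 8/5, 7/2, 3, 5/2)
obs 2: x=1 → posterior Dirichlet(8, 13/5, 7/2, 3, 5/2)
obs 3: x=1 → posterior Dirichlet(8, 18/5, 7/2, 3, 5/2)
obs 4: x=1 → posterior Dirichlet(8, 23/5, 7/2, 3, 5/2)
obs 5: x=0 → posterior Dirichlet(9, 23/5, 7/2, 3, 5/2)
obs 6: x=1 → posterior Dirichlet(9, 28/5, 7/2, 3, 5/2)
obs 7: x=4 → posterior Dirichlet(9, 28/5, 7/2, 3, 7/2)
obs 8: x=3 → posterior Dirichlet(9, 28/5, 7/2, 4, 7/2)
obs 9: x=1 → posterior Dirichlet(9, 33/5, 7/2, 4, 7/2)
obs 10: x=2 → posterior Dirichlet(9, 33/5, 9/2, 4, 7/2)
obs 11: x=3 → posterior Dirichlet(9, 33/5, 9/2, 5, 7/2)

k = 4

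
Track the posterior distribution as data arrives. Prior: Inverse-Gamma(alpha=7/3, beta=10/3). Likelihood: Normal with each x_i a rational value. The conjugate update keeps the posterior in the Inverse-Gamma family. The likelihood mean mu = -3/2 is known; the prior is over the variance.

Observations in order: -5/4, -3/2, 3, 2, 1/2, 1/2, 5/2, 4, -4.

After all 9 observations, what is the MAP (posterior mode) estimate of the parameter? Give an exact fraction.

4787/752

obs 1: x=-5/4 → posterior Inverse-Gamma(17/6, 323/96)
obs 2: x=-3/2 → posterior Inverse-Gamma(10/3, 323/96)
obs 3: x=3 → posterior Inverse-Gamma(23/6, 1295/96)
obs 4: x=2 → posterior Inverse-Gamma(13/3, 1883/96)
obs 5: x=1/2 → posterior Inverse-Gamma(29/6, 2075/96)
obs 6: x=1/2 → posterior Inverse-Gamma(16/3, 2267/96)
obs 7: x=5/2 → posterior Inverse-Gamma(35/6, 3035/96)
obs 8: x=4 → posterior Inverse-Gamma(19/3, 4487/96)
obs 9: x=-4 → posterior Inverse-Gamma(41/6, 4787/96)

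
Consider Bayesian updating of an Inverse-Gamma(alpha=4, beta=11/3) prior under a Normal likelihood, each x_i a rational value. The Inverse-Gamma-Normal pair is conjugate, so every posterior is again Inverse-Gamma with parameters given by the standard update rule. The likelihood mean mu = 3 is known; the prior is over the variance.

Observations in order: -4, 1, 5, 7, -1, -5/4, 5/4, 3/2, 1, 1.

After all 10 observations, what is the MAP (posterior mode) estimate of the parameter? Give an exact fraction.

613/96

obs 1: x=-4 → posterior Inverse-Gamma(9/2, 169/6)
obs 2: x=1 → posterior Inverse-Gamma(5, 181/6)
obs 3: x=5 → posterior Inverse-Gamma(11/2, 193/6)
obs 4: x=7 → posterior Inverse-Gamma(6, 241/6)
obs 5: x=-1 → posterior Inverse-Gamma(13/2, 289/6)
obs 6: x=-5/4 → posterior Inverse-Gamma(7, 5491/96)
obs 7: x=5/4 → posterior Inverse-Gamma(15/2, 2819/48)
obs 8: x=3/2 → posterior Inverse-Gamma(8, 2873/48)
obs 9: x=1 → posterior Inverse-Gamma(17/2, 2969/48)
obs 10: x=1 → posterior Inverse-Gamma(9, 3065/48)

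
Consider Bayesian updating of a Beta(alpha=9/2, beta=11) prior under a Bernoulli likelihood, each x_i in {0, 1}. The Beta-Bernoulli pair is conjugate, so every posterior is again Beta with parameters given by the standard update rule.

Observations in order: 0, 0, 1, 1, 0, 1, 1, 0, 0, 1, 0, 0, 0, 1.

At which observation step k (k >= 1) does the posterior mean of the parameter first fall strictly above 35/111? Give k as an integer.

k = 4

obs 1: x=0 → posterior Beta(9/2, 12)
obs 2: x=0 → posterior Beta(9/2, 13)
obs 3: x=1 → posterior Beta(11/2, 13)
obs 4: x=1 → posterior Beta(13/2, 13)
obs 5: x=0 → posterior Beta(13/2, 14)
obs 6: x=1 → posterior Beta(15/2, 14)
obs 7: x=1 → posterior Beta(17/2, 14)
obs 8: x=0 → posterior Beta(17/2, 15)
obs 9: x=0 → posterior Beta(17/2, 16)
obs 10: x=1 → posterior Beta(19/2, 16)
obs 11: x=0 → posterior Beta(19/2, 17)
obs 12: x=0 → posterior Beta(19/2, 18)
obs 13: x=0 → posterior Beta(19/2, 19)
obs 14: x=1 → posterior Beta(21/2, 19)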